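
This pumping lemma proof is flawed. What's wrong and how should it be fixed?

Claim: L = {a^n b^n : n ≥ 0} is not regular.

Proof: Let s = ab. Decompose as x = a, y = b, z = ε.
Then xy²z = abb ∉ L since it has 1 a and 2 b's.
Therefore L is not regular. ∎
Error: The string s = ab might be shorter than the pumping length p.

Correction: Choose s = a^p b^p to ensure |s| ≥ p. Also, the decomposition is wrong: with |xy| ≤ p, y cannot include b's when s starts with p a's.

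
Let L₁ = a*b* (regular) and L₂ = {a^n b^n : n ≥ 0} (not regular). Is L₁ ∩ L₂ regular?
No — L₁ ∩ L₂ is not regular.

Every string a^n b^n already lies in a*b*, so L₁ ∩ L₂ = {a^n b^n : n ≥ 0} = L₂ itself, which is the standard non-regular language (pump s = a^p b^p).

Note that the bare facts "L₁ regular, L₂ non-regular" do not settle the question by themselves: the closure of regular languages under ∪, ∩, complement and difference applies only when BOTH operands are regular. With a non-regular operand the result can come out regular or non-regular depending on the specific languages, so one has to work out L₁ ∩ L₂ for this particular pair, as above.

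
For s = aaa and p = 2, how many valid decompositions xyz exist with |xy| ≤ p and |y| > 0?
3

For s = 'aaa' with pumping length p = 2:

Constraints: |xy| ≤ 2, |y| > 0

Valid decompositions (|xy| ≤ p, |y| ≥ 1):
  • x='', y='a', z='aa'
  • x='a', y='a', z='a'
  • x='', y='aa', z='a'

Total count: 3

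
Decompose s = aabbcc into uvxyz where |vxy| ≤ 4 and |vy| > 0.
u='a', v='a', x='bb', y='c', z='c'

For s = aabbcc with pumping length p = 4:

One valid decomposition:
- u = 'a'
- v = 'a'
- x = 'bb'
- y = 'c'
- z = 'c'

Verification:
- uvxyz = 'a' + 'a' + 'bb' + 'c' + 'c' = aabbcc ✓
- |vxy| = |'abbc'| = 4 ≤ 4 ✓
- |vy| = |'ac'| = 2 > 0 ✓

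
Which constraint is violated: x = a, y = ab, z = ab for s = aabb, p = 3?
Violated: xyz = s

The decomposition x = a, y = ab, z = ab for s = aabb with p = 3
violates the constraint: xyz = s

xyz = 'a' + 'ab' + 'ab' = 'aabab' ≠ 'aabb' = s. The decomposition doesn't reconstruct s.

Pumping lemma constraints:
1. xyz = s (decomposition is valid)
2. |xy| ≤ p
3. |y| > 0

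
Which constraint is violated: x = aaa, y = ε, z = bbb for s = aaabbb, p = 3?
Violated: |y| > 0

The decomposition x = aaa, y = ε, z = bbb for s = aaabbb with p = 3
violates the constraint: |y| > 0

|y| = 0, but the pumping lemma requires |y| > 0 (y must be non-empty).

Pumping lemma constraints:
1. xyz = s (decomposition is valid)
2. |xy| ≤ p
3. |y| > 0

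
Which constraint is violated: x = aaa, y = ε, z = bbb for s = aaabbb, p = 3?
Violated: |y| > 0

The decomposition x = aaa, y = ε, z = bbb for s = aaabbb with p = 3
violates the constraint: |y| > 0

|y| = 0, but the pumping lemma requires |y| > 0 (y must be non-empty).

Pumping lemma constraints:
1. xyz = s (decomposition is valid)
2. |xy| ≤ p
3. |y| > 0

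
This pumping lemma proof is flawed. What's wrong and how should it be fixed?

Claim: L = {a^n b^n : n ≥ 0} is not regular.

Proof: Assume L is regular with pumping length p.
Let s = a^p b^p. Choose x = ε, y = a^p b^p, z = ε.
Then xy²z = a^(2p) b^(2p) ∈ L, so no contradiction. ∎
Error: The decomposition violates |xy| ≤ p. With y = a^p b^p, |xy| = |y| = 2p > p. (The proof also miscomputes xy²z, which would be a^p b^p a^p b^p rather than a^(2p) b^(2p), and it wrongly treats one harmless decomposition as settling the matter — the prover does not get to choose the decomposition.)

Correction: The pumping lemma requires |xy| ≤ p, and the argument must handle every decomposition satisfying |xy| ≤ p, |y| ≥ 1. Since s starts with p a's, any such y consists only of a's, say y = a^k with k ≥ 1. Then xy²z = a^(p+k) b^p has unequal numbers of a's and b's, so xy²z ∉ L — the required contradiction.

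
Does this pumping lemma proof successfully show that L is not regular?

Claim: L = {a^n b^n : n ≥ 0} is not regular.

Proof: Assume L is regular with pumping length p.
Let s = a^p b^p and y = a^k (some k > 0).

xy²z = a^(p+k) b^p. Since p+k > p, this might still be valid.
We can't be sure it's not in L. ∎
The proof is INCORRECT.

Error: The conclusion is wrong.
xy²z = a^(p+k) b^p is definitely NOT in L because the number of a's (p+k) ≠ number of b's (p).
The proof incorrectly doubts what is actually a valid contradiction.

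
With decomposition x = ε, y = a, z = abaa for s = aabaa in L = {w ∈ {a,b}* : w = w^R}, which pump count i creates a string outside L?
i = 2

xy²z = ε · aa · abaa = aaabaa; aaabaa reversed is aabaaa ≠ aaabaa, so it is not a palindrome and is not in L.
(Other choices also work, e.g. i = 0, 3; only i = 1 is guaranteed to stay in L since xy¹z = s.)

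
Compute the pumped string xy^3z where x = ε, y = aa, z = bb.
aaaaaabb

Given x = '', y = 'aa', z = 'bb' and i = 3:

xy^3z = x + y·y·...·y (3 times) + z
       = '' + 'aa'^3 + 'bb'
       = '' + 'aaaaaa' + 'bb'
       = 'aaaaaabb'

The pumped string is 'aaaaaabb' with length 8.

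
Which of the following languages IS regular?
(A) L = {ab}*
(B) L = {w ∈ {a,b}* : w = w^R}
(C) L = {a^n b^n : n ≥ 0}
(A) {ab}*

(A) L = {ab}* is regular.

This can be recognized by a finite automaton (DFA/NFA).
Regular expressions like {ab}* define regular languages.

The other choices are not regular:
- {w ∈ {a,b}* : w = w^R}: After pumping, the string is no longer symmetric
- {a^n b^n : n ≥ 0}: After pumping, the number of a's and b's become unequal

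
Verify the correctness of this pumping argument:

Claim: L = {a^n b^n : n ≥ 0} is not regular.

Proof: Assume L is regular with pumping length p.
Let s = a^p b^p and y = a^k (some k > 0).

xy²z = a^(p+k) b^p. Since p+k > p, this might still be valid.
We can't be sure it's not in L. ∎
The proof is INCORRECT.

Error: The conclusion is wrong.
xy²z = a^(p+k) b^p is definitely NOT in L because the number of a's (p+k) ≠ number of b's (p).
The proof incorrectly doubts what is actually a valid contradiction.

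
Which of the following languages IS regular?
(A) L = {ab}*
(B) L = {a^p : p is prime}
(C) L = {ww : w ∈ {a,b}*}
(A) {ab}*

(A) L = {ab}* is regular.

This can be recognized by a finite automaton (DFA/NFA).
Regular expressions like {ab}* define regular languages.

The other choices are not regular:
- {a^p : p is prime}: After pumping, the length becomes composite
- {ww : w ∈ {a,b}*}: After pumping, the two halves no longer match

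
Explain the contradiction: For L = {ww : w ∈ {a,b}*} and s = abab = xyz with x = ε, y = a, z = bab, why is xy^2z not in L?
xy²z = aabab ∉ L

Pumping with i = 2 replaces y = a by y² = aa:
- Original: s = xyz = abab; abab splits into halves ab · ab, which are equal, so it is in L (w = ab)
- Pumped: xy²z = ε · aa · bab = aabab
- aabab has odd length 5, so it cannot be written as ww and is not in L

The pumping lemma would require xy²z ∈ L, so this decomposition yields a contradiction.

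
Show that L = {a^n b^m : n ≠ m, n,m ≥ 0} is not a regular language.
Assume for contradiction that L is regular, and let p ≥ 1 be the pumping length given by the pumping lemma.
Choose s = a^p b^(p + p!). Then s ∈ L because p ≠ p + p! (as p! ≥ 1), and |s| ≥ p.
By the pumping lemma, s = xyz for some x, y, z with |xy| ≤ p, |y| ≥ 1, and xy^i z ∈ L for every i ≥ 0.
Since |xy| ≤ p and the first p symbols of s are all a's, y = a^k for some k with 1 ≤ k ≤ p.
For every i ≥ 0, xy^i z = a^(p + (i − 1)k) b^(p + p!).

Because 1 ≤ k ≤ p, k divides p!. Let t = p!/k (a positive integer) and take i = t + 1.
Then the number of a's is p + tk = p + p!, which equals the number of b's.
So xy^(t+1) z = a^(p + p!) b^(p + p!) has equally many a's and b's and is NOT in L.

This contradicts the pumping lemma, which requires xy^i z ∈ L for all i ≥ 0.
Hence L = {a^n b^m : n ≠ m, n,m ≥ 0} is not regular. ∎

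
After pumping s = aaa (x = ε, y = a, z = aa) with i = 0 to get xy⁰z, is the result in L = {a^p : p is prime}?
Yes

xy⁰z = ε · ε · aa = aa.
aa has length 2, which is prime, so it is in L.
(A single pumped string landing in L is not a contradiction by itself; a non-regularity proof needs some i for which xy^i z ∉ L, for every admissible decomposition.)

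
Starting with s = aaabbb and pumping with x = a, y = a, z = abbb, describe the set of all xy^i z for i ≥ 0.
{xy^i z : i ≥ 0} = {a^(2+i) b^3 : i ≥ 0} = {aabbb, aaabbb, aaaabbb, ...}

With x = a, y = a, z = abbb: Starting with aaabbb and pumping the second 'a', we get strings with 2+i a's followed by 3 b's for i = 0, 1, 2, ...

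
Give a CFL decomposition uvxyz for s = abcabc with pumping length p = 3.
u='ab', v='c', x='a', y='b', z='c'

For s = abcabc with pumping length p = 3:

One valid decomposition:
- u = 'ab'
- v = 'c'
- x = 'a'
- y = 'b'
- z = 'c'

Verification:
- uvxyz = 'ab' + 'c' + 'a' + 'b' + 'c' = abcabc ✓
- |vxy| = |'cab'| = 3 ≤ 3 ✓
- |vy| = |'cb'| = 2 > 0 ✓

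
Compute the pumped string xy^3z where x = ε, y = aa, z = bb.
aaaaaabb

Given x = '', y = 'aa', z = 'bb' and i = 3:

xy^3z = x + y·y·...·y (3 times) + z
       = '' + 'aa'^3 + 'bb'
       = '' + 'aaaaaa' + 'bb'
       = 'aaaaaabb'

The pumped string is 'aaaaaabb' with length 8.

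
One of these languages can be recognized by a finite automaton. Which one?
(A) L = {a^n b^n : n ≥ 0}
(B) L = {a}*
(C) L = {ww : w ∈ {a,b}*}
(B) {a}*

(B) L = {a}* is regular.

This can be recognized by a finite automaton (DFA/NFA).
Regular expressions like {a}* define regular languages.

The other choices are not regular:
- {a^n b^n : n ≥ 0}: After pumping, the number of a's and b's become unequal
- {ww : w ∈ {a,b}*}: After pumping, the two halves no longer match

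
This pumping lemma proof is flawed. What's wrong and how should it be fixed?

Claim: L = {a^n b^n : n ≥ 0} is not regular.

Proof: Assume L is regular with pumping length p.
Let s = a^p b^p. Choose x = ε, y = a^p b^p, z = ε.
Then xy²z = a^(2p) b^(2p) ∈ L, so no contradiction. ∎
Error: The decomposition violates |xy| ≤ p. With y = a^p b^p, |xy| = |y| = 2p > p. (The proof also miscomputes xy²z, which would be a^p b^p a^p b^p rather than a^(2p) b^(2p), and it wrongly treats one harmless decomposition as settling the matter — the prover does not get to choose the decomposition.)

Correction: The pumping lemma requires |xy| ≤ p, and the argument must handle every decomposition satisfying |xy| ≤ p, |y| ≥ 1. Since s starts with p a's, any such y consists only of a's, say y = a^k with k ≥ 1. Then xy²z = a^(p+k) b^p has unequal numbers of a's and b's, so xy²z ∉ L — the required contradiction.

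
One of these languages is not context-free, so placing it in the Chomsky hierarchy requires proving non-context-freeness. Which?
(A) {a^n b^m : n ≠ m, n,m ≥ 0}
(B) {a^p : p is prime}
(B) {a^p : p is prime}

(B) {a^p : p is prime} requires the CFL pumping lemma.

- {a^n b^m : n ≠ m, n,m ≥ 0} is context-free (but not regular)
  • Can be shown non-regular with the regular pumping lemma
  • After pumping a's, we can make n = m

- {a^p : p is prime} is NOT context-free
  • Requires the CFL pumping lemma to prove
  • The CFL pumping lemma also fails because prime gaps are unbounded

The CFL pumping lemma is "stronger" in that it can prove non-membership
in the larger class of context-free languages.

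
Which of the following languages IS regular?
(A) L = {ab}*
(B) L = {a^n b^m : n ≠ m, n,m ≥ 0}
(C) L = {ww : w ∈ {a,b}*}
(A) {ab}*

(A) L = {ab}* is regular.

This can be recognized by a finite automaton (DFA/NFA).
Regular expressions like {ab}* define regular languages.

The other choices are not regular:
- {a^n b^m : n ≠ m, n,m ≥ 0}: After pumping a's, we can make n = m
- {ww : w ∈ {a,b}*}: After pumping, the two halves no longer match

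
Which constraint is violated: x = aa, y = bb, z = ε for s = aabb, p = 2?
Violated: |xy| ≤ p

The decomposition x = aa, y = bb, z = ε for s = aabb with p = 2
violates the constraint: |xy| ≤ p

|xy| = |aabb| = 4 > 2 = p. The decomposition puts too many characters in xy.

Pumping lemma constraints:
1. xyz = s (decomposition is valid)
2. |xy| ≤ p
3. |y| > 0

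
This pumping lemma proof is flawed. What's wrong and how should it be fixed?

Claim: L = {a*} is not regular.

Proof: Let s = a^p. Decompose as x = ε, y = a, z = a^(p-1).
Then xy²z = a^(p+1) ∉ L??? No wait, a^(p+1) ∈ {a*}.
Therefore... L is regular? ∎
Error: The proof attempts to show a*  is not regular, but a* IS regular!

Correction: a* is a regular language (recognized by a simple DFA with one accepting state and self-loop on 'a'). The pumping lemma can only prove non-regularity, not regularity. For regular languages, pumping always works.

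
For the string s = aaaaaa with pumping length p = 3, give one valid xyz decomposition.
x = 'a', y = 'a', z = 'aaaa'

For s = aaaaaa and p = 3, one valid decomposition is:
- x = 'a' (length 1)
- y = 'a' (length 1)
- z = 'aaaa' (length 4)

Verification:
- xyz = 'a' + 'a' + 'aaaa' = aaaaaa ✓
- |xy| = 2 ≤ 3 ✓
- |y| = 1 > 0 ✓

All pumping lemma constraints are satisfied.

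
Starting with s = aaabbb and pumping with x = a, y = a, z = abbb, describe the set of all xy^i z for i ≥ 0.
{xy^i z : i ≥ 0} = {a^(2+i) b^3 : i ≥ 0} = {aabbb, aaabbb, aaaabbb, ...}

With x = a, y = a, z = abbb: Starting with aaabbb and pumping the second 'a', we get strings with 2+i a's followed by 3 b's for i = 0, 1, 2, ...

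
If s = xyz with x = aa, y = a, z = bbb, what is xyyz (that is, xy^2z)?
aaaabbb

Given x = 'aa', y = 'a', z = 'bbb' and i = 2:

xy^2z = x + y·y·...·y (2 times) + z
       = 'aa' + 'a'^2 + 'bbb'
       = 'aa' + 'aa' + 'bbb'
       = 'aaaabbb'

The pumped string is 'aaaabbb' with length 7.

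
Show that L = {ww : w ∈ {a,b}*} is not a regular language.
Assume for contradiction that L is regular, and let p ≥ 1 be the pumping length given by the pumping lemma.
Choose s = a^p b a^p b. Then s ∈ L (take w = a^p b) and |s| = 2p + 2 ≥ p.
By the pumping lemma, s = xyz for some x, y, z with |xy| ≤ p, |y| ≥ 1, and xy^i z ∈ L for every i ≥ 0.
Since |xy| ≤ p and the first p symbols of s are all a's, y = a^k for some k with 1 ≤ k ≤ p.

Take i = 2: t = xy²z = a^(p + k) b a^p b.
Suppose t = uu for some string u. The string t contains exactly two b's and ends in b, so u contains exactly one b and ends in b; hence u = a^j b for some j, and uu = a^j b a^j b. Comparing with t = a^(p + k) b a^p b forces j = p + k (first block) and j = p (second block), which is impossible since k ≥ 1. So t ∉ L.

This contradicts the pumping lemma, which requires xy^i z ∈ L for all i ≥ 0.
Hence L = {ww : w ∈ {a,b}*} is not regular. ∎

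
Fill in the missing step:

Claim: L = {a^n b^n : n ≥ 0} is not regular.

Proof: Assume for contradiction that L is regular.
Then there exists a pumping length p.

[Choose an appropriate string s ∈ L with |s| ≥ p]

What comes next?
s = a^p b^p

This string is in L (has equal a's and b's) and has length 2p ≥ p.
Any decomposition xyz with |xy| ≤ p means y consists only of a's,
so pumping will unbalance the counts.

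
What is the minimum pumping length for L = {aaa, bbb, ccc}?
p = 4

For a finite language L, the pumping lemma holds vacuously if p > max|s| for s ∈ L.

The longest string in L = {aaa, bbb, ccc} has length 3.
If p = 4, then no string s ∈ L has |s| ≥ p, so the condition is vacuously true.

The minimum pumping length is p = 4.

Why no smaller p works: for any p ≤ 3, the longest string s ∈ L has |s| = 3 ≥ p, so it would
have to be pumpable; but pumping up (i = 2, 3, ...) produces ever longer strings, which cannot all lie in the
finite language L. So the pumping property fails for every p ≤ 3.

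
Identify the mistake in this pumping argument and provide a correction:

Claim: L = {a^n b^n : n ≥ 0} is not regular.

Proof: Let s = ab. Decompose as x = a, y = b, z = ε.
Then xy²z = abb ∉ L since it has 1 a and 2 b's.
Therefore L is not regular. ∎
Error: The string s = ab might be shorter than the pumping length p.

Correction: Choose s = a^p b^p to ensure |s| ≥ p. Also, the decomposition is wrong: with |xy| ≤ p, y cannot include b's when s starts with p a's.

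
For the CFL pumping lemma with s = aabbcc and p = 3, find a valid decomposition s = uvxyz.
u='aa', v='b', x='b', y='c', z='c'

For s = aabbcc with pumping length p = 3:

One valid decomposition:
- u = 'aa'
- v = 'b'
- x = 'b'
- y = 'c'
- z = 'c'

Verification:
- uvxyz = 'aa' + 'b' + 'b' + 'c' + 'c' = aabbcc ✓
- |vxy| = |'bbc'| = 3 ≤ 3 ✓
- |vy| = |'bc'| = 2 > 0 ✓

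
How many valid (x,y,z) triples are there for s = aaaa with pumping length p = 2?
3

For s = 'aaaa' with pumping length p = 2:

Constraints: |xy| ≤ 2, |y| > 0

Valid decompositions (|xy| ≤ p, |y| ≥ 1):
  • x='', y='a', z='aaa'
  • x='a', y='a', z='aa'
  • x='', y='aa', z='aa'

Total count: 3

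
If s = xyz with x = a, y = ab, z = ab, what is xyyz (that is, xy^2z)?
aababab

Given x = 'a', y = 'ab', z = 'ab' and i = 2:

xy^2z = x + y·y·...·y (2 times) + z
       = 'a' + 'ab'^2 + 'ab'
       = 'a' + 'abab' + 'ab'
       = 'aababab'

The pumped string is 'aababab' with length 7.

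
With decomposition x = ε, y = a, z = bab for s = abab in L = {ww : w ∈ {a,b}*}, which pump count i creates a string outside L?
i = 3

xy³z = ε · aaa · bab = aaabab; aaabab has length 6; its halves are aaa and bab, which differ, so it is not in L.
(Other choices also work, e.g. i = 0, 2; only i = 1 is guaranteed to stay in L since xy¹z = s.)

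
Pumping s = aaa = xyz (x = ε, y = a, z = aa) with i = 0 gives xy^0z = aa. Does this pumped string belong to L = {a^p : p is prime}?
Yes

xy⁰z = ε · ε · aa = aa.
aa has length 2, which is prime, so it is in L.
(A single pumped string landing in L is not a contradiction by itself; a non-regularity proof needs some i for which xy^i z ∉ L, for every admissible decomposition.)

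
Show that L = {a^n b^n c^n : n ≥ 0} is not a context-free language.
Assume for contradiction that L is context-free, and let p ≥ 1 be the pumping length given by the pumping lemma for CFLs.
Choose s = a^p b^p c^p. Then s ∈ L and |s| = 3p ≥ p.
By the CFL pumping lemma, s = uvxyz for some u, v, x, y, z with |vxy| ≤ p, |vy| ≥ 1, and uv^i xy^i z ∈ L for every i ≥ 0.

Because |vxy| ≤ p, the window vxy cannot contain both an a and a c: any substring of s containing both must include the entire block b^p plus at least one a and one c, so it has length ≥ p + 2 > p.
Hence at least one of the letters a, c does not occur in vy at all.

Take i = 0: the string uxz is obtained from s by deleting |vy| ≥ 1 symbols, so |uxz| = 3p − |vy| < 3p.
But the letter (a or c) that does not occur in vy still occurs exactly p times in uxz. Every string of L with exactly p copies of some letter is a^p b^p c^p, of length 3p. Since |uxz| < 3p, uxz ∉ L.

This contradicts the CFL pumping lemma, which requires uv^i xy^i z ∈ L for all i ≥ 0.
Hence L = {a^n b^n c^n : n ≥ 0} is not context-free. ∎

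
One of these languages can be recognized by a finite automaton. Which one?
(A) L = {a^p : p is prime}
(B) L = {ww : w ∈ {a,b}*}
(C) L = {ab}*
(C) {ab}*

(C) L = {ab}* is regular.

This can be recognized by a finite automaton (DFA/NFA).
Regular expressions like {ab}* define regular languages.

The other choices are not regular:
- {ww : w ∈ {a,b}*}: After pumping, the two halves no longer match
- {a^p : p is prime}: After pumping, the length becomes composite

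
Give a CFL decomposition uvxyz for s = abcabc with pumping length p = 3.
u='ab', v='c', x='a', y='b', z='c'

For s = abcabc with pumping length p = 3:

One valid decomposition:
- u = 'ab'
- v = 'c'
- x = 'a'
- y = 'b'
- z = 'c'

Verification:
- uvxyz = 'ab' + 'c' + 'a' + 'b' + 'c' = abcabc ✓
- |vxy| = |'cab'| = 3 ≤ 3 ✓
- |vy| = |'cb'| = 2 > 0 ✓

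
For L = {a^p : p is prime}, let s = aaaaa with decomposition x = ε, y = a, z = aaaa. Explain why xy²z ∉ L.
xy²z = aaaaaa ∉ L

Pumping with i = 2 replaces y = a by y² = aa:
- Original: s = xyz = aaaaa; aaaaa has length 5, which is prime, so it is in L
- Pumped: xy²z = ε · aa · aaaa = aaaaaa
- aaaaaa has length 6 = 2 × 3, which is not prime, so it is not in L

The pumping lemma would require xy²z ∈ L, so this decomposition yields a contradiction.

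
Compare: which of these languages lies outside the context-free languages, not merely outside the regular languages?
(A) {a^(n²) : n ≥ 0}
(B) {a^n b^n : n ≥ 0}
(A) {a^(n²) : n ≥ 0}

(A) {a^(n²) : n ≥ 0} requires the CFL pumping lemma.

- {a^n b^n : n ≥ 0} is context-free (but not regular)
  • Can be shown non-regular with the regular pumping lemma
  • After pumping, the number of a's and b's become unequal

- {a^(n²) : n ≥ 0} is NOT context-free
  • Requires the CFL pumping lemma to prove
  • Gaps between squares grow unboundedly

The CFL pumping lemma is "stronger" in that it can prove non-membership
in the larger class of context-free languages.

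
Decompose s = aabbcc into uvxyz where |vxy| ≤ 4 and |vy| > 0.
u='a', v='a', x='bb', y='c', z='c'

For s = aabbcc with pumping length p = 4:

One valid decomposition:
- u = 'a'
- v = 'a'
- x = 'bb'
- y = 'c'
- z = 'c'

Verification:
- uvxyz = 'a' + 'a' + 'bb' + 'c' + 'c' = aabbcc ✓
- |vxy| = |'abbc'| = 4 ≤ 4 ✓
- |vy| = |'ac'| = 2 > 0 ✓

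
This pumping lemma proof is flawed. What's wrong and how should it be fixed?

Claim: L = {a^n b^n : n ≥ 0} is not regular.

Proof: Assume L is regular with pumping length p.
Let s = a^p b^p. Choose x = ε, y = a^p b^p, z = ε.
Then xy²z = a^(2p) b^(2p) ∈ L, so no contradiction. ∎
Error: The decomposition violates |xy| ≤ p. With y = a^p b^p, |xy| = |y| = 2p > p. (The proof also miscomputes xy²z, which would be a^p b^p a^p b^p rather than a^(2p) b^(2p), and it wrongly treats one harmless decomposition as settling the matter — the prover does not get to choose the decomposition.)

Correction: The pumping lemma requires |xy| ≤ p, and the argument must handle every decomposition satisfying |xy| ≤ p, |y| ≥ 1. Since s starts with p a's, any such y consists only of a's, say y = a^k with k ≥ 1. Then xy²z = a^(p+k) b^p has unequal numbers of a's and b's, so xy²z ∉ L — the required contradiction.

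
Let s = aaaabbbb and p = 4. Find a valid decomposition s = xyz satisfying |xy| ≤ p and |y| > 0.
x = '', y = 'aa', z = 'aabbbb'

For s = aaaabbbb and p = 4, one valid decomposition is:
- x = '' (length 0)
- y = 'aa' (length 2)
- z = 'aabbbb' (length 6)

Verification:
- xyz = '' + 'aa' + 'aabbbb' = aaaabbbb ✓
- |xy| = 2 ≤ 4 ✓
- |y| = 2 > 0 ✓

All pumping lemma constraints are satisfied.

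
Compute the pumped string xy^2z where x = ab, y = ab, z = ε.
ababab

Given x = 'ab', y = 'ab', z = '' and i = 2:

xy^2z = x + y·y·...·y (2 times) + z
       = 'ab' + 'ab'^2 + ''
       = 'ab' + 'abab' + ''
       = 'ababab'

The pumped string is 'ababab' with length 6.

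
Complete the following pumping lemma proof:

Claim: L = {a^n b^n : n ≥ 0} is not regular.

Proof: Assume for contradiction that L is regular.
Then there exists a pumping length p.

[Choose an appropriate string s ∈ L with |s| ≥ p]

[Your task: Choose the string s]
s = a^p b^p

This string is in L (has equal a's and b's) and has length 2p ≥ p.
Any decomposition xyz with |xy| ≤ p means y consists only of a's,
so pumping will unbalance the counts.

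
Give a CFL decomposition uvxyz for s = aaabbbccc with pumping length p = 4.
u='aa', v='a', x='bb', y='b', z='ccc'

For s = aaabbbccc with pumping length p = 4:

One valid decomposition:
- u = 'aa'
- v = 'a'
- x = 'bb'
- y = 'b'
- z = 'ccc'

Verification:
- uvxyz = 'aa' + 'a' + 'bb' + 'b' + 'ccc' = aaabbbccc ✓
- |vxy| = |'abbb'| = 4 ≤ 4 ✓
- |vy| = |'ab'| = 2 > 0 ✓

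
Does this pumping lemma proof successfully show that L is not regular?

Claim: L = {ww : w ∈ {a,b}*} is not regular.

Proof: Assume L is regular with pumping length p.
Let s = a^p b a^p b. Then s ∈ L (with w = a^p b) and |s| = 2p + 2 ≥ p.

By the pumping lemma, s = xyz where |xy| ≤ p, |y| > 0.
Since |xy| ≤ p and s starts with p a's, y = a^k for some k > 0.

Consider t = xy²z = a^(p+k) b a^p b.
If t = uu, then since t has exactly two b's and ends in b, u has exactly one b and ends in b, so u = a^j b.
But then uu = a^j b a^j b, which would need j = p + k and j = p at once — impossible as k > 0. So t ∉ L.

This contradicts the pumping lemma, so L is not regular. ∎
The proof is correct.

This proof is valid because:
1. s = a^p b a^p b is in L and is chosen in terms of p, so |s| ≥ p holds for every p
2. The decomposition analysis is correct: |xy| ≤ p forces y to lie inside the leading a's
3. The contradiction is valid: the argument shows a^(p+k) b a^p b cannot be split into two equal halves
4. The conclusion follows logically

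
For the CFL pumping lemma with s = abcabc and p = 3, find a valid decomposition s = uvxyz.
u='ab', v='c', x='a', y='b', z='c'

For s = abcabc with pumping length p = 3:

One valid decomposition:
- u = 'ab'
- v = 'c'
- x = 'a'
- y = 'b'
- z = 'c'

Verification:
- uvxyz = 'ab' + 'c' + 'a' + 'b' + 'c' = abcabc ✓
- |vxy| = |'cab'| = 3 ≤ 3 ✓
- |vy| = |'cb'| = 2 > 0 ✓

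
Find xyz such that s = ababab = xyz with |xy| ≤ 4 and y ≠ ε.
x = 'a', y = 'ba', z = 'bab'

For s = ababab and p = 4, one valid decomposition is:
- x = 'a' (length 1)
- y = 'ba' (length 2)
- z = 'bab' (length 3)

Verification:
- xyz = 'a' + 'ba' + 'bab' = ababab ✓
- |xy| = 3 ≤ 4 ✓
- |y| = 2 > 0 ✓

All pumping lemma constraints are satisfied.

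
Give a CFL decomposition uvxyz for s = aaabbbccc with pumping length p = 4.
u='aa', v='a', x='bb', y='b', z='ccc'

For s = aaabbbccc with pumping length p = 4:

One valid decomposition:
- u = 'aa'
- v = 'a'
- x = 'bb'
- y = 'b'
- z = 'ccc'

Verification:
- uvxyz = 'aa' + 'a' + 'bb' + 'b' + 'ccc' = aaabbbccc ✓
- |vxy| = |'abbb'| = 4 ≤ 4 ✓
- |vy| = |'ab'| = 2 > 0 ✓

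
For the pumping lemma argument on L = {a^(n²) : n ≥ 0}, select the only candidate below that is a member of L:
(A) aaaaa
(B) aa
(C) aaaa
(C) aaaa

The pumping lemma is applied to a string s that lies in L, so first check membership of each option:
- (A) aaaaa has length 5, strictly between 2² = 4 and 3² = 9, so it is not in L ✗
- (B) aa has length 2, strictly between 1² = 1 and 2² = 4, so it is not in L ✗
- (C) aaaa has length 4 = 2², a perfect square, so it is in L ✓

Only (C) aaaa is in L, so it is the only candidate that could play the role of s.
(In a complete proof one picks s in terms of the pumping length p so that |s| ≥ p is guaranteed; a fixed string like aaaa illustrates the shape of such an s.)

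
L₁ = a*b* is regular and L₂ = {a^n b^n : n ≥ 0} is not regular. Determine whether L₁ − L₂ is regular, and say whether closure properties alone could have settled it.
No — L₁ − L₂ is not regular.

a*b* − {a^n b^n} = {a^n b^m : n ≠ m}. If this were regular, then its complement intersected with a*b*, namely {a^n b^n : n ≥ 0}, would be regular too (closure under complement and intersection) — contradiction. So L₁ − L₂ is not regular.

Note that the bare facts "L₁ regular, L₂ non-regular" do not settle the question by themselves: the closure of regular languages under ∪, ∩, complement and difference applies only when BOTH operands are regular. With a non-regular operand the result can come out regular or non-regular depending on the specific languages, so one has to work out L₁ − L₂ for this particular pair, as above.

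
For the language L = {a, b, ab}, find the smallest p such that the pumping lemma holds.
p = 3

For a finite language L, the pumping lemma holds vacuously if p > max|s| for s ∈ L.

The longest string in L = {a, b, ab} has length 2.
If p = 3, then no string s ∈ L has |s| ≥ p, so the condition is vacuously true.

The minimum pumping length is p = 3.

Why no smaller p works: for any p ≤ 2, the longest string s ∈ L has |s| = 2 ≥ p, so it would
have to be pumpable; but pumping up (i = 2, 3, ...) produces ever longer strings, which cannot all lie in the
finite language L. So the pumping property fails for every p ≤ 2.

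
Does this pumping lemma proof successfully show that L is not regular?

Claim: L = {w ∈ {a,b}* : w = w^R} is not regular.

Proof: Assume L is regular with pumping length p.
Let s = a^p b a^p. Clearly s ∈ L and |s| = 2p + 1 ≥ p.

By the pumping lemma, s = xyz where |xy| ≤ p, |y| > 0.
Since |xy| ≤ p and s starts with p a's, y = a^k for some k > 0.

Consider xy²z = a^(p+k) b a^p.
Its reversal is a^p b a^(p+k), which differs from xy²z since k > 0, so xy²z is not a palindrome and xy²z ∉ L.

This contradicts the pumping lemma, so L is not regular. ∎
The proof is correct.

This proof is valid because:
1. s = a^p b a^p is in L and is chosen in terms of p, so |s| ≥ p holds for every p
2. The decomposition analysis is correct: |xy| ≤ p forces y to lie inside the leading a's
3. The contradiction is valid: a^(p+k) b a^p has more a's before the b than after it, so it is not a palindrome
4. The conclusion follows logically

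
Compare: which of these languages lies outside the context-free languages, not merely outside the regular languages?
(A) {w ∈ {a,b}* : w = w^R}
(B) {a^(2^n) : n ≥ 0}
(B) {a^(2^n) : n ≥ 0}

(B) {a^(2^n) : n ≥ 0} requires the CFL pumping lemma.

- {w ∈ {a,b}* : w = w^R} is context-free (but not regular)
  • Can be shown non-regular with the regular pumping lemma
  • After pumping, the string is no longer symmetric

- {a^(2^n) : n ≥ 0} is NOT context-free
  • Requires the CFL pumping lemma to prove
  • Gaps between powers of 2 grow exponentially

The CFL pumping lemma is "stronger" in that it can prove non-membership
in the larger class of context-free languages.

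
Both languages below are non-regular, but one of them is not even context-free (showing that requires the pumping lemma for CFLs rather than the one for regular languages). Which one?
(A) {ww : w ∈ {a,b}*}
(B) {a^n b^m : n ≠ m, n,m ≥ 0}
(A) {ww : w ∈ {a,b}*}

(A) {ww : w ∈ {a,b}*} requires the CFL pumping lemma.

- {a^n b^m : n ≠ m, n,m ≥ 0} is context-free (but not regular)
  • Can be shown non-regular with the regular pumping lemma
  • After pumping a's, we can make n = m

- {ww : w ∈ {a,b}*} is NOT context-free
  • Requires the CFL pumping lemma to prove
  • Cannot verify equality of two arbitrary substrings

The CFL pumping lemma is "stronger" in that it can prove non-membership
in the larger class of context-free languages.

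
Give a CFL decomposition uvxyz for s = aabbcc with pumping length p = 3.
u='aa', v='b', x='b', y='c', z='c'

For s = aabbcc with pumping length p = 3:

One valid decomposition:
- u = 'aa'
- v = 'b'
- x = 'b'
- y = 'c'
- z = 'c'

Verification:
- uvxyz = 'aa' + 'b' + 'b' + 'c' + 'c' = aabbcc ✓
- |vxy| = |'bbc'| = 3 ≤ 3 ✓
- |vy| = |'bc'| = 2 > 0 ✓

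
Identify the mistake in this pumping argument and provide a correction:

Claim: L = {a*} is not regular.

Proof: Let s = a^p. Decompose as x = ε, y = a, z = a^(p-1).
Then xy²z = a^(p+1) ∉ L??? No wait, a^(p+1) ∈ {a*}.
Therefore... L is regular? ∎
Error: The proof attempts to show a*  is not regular, but a* IS regular!

Correction: a* is a regular language (recognized by a simple DFA with one accepting state and self-loop on 'a'). The pumping lemma can only prove non-regularity, not regularity. For regular languages, pumping always works.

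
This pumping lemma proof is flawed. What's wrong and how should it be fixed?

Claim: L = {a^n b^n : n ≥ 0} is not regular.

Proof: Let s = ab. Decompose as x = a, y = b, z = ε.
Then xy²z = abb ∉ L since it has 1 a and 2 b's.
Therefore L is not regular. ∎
Error: The string s = ab might be shorter than the pumping length p.

Correction: Choose s = a^p b^p to ensure |s| ≥ p. Also, the decomposition is wrong: with |xy| ≤ p, y cannot include b's when s starts with p a's.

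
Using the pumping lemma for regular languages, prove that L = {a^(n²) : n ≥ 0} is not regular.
Assume for contradiction that L is regular, and let p ≥ 1 be the pumping length given by the pumping lemma.
Choose s = a^(p²). Then s ∈ L and |s| = p² ≥ p.
By the pumping lemma, s = xyz for some x, y, z with |xy| ≤ p, |y| ≥ 1, and xy^i z ∈ L for every i ≥ 0.
Here y = a^k for some k with 1 ≤ k ≤ |xy| ≤ p.

Take i = 2: |xy²z| = p² + k.
Now p² < p² + k ≤ p² + p < p² + 2p + 1 = (p + 1)².
So |xy²z| lies strictly between the consecutive squares p² and (p + 1)², hence is not a perfect square, and xy²z ∉ L.

This contradicts the pumping lemma, which requires xy^i z ∈ L for all i ≥ 0.
Hence L = {a^(n²) : n ≥ 0} is not regular. ∎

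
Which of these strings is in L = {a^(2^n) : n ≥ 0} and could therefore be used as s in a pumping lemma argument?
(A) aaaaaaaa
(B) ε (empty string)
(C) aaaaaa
(A) aaaaaaaa

The pumping lemma is applied to a string s that lies in L, so first check membership of each option:
- (A) aaaaaaaa has length 8 = 2^3, so it is in L ✓
- (B) ε has length 0, which is not a power of 2, so it is not in L ✗
- (C) aaaaaa has length 6, strictly between 2^2 = 4 and 2^3 = 8, so it is not in L ✗

Only (A) aaaaaaaa is in L, so it is the only candidate that could play the role of s.
(In a complete proof one picks s in terms of the pumping length p so that |s| ≥ p is guaranteed; a fixed string like aaaaaaaa illustrates the shape of such an s.)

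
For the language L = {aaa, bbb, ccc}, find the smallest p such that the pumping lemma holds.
p = 4

For a finite language L, the pumping lemma holds vacuously if p > max|s| for s ∈ L.

The longest string in L = {aaa, bbb, ccc} has length 3.
If p = 4, then no string s ∈ L has |s| ≥ p, so the condition is vacuously true.

The minimum pumping length is p = 4.

Why no smaller p works: for any p ≤ 3, the longest string s ∈ L has |s| = 3 ≥ p, so it would
have to be pumpable; but pumping up (i = 2, 3, ...) produces ever longer strings, which cannot all lie in the
finite language L. So the pumping property fails for every p ≤ 3.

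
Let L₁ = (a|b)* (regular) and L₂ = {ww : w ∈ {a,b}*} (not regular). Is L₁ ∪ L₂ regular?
Yes — L₁ ∪ L₂ is regular.

{ww} ⊆ (a|b)*, so L₁ ∪ L₂ = (a|b)*, which is regular.

Note that the bare facts "L₁ regular, L₂ non-regular" do not settle the question by themselves: the closure of regular languages under ∪, ∩, complement and difference applies only when BOTH operands are regular. With a non-regular operand the result can come out regular or non-regular depending on the specific languages, so one has to work out L₁ ∪ L₂ for this particular pair, as above.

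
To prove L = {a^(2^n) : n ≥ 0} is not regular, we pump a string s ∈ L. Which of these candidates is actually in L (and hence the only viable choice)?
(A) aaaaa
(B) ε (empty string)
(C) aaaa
(C) aaaa

The pumping lemma is applied to a string s that lies in L, so first check membership of each option:
- (A) aaaaa has length 5, strictly between 2^2 = 4 and 2^3 = 8, so it is not in L ✗
- (B) ε has length 0, which is not a power of 2, so it is not in L ✗
- (C) aaaa has length 4 = 2^2, so it is in L ✓

Only (C) aaaa is in L, so it is the only candidate that could play the role of s.
(In a complete proof one picks s in terms of the pumping length p so that |s| ≥ p is guaranteed; a fixed string like aaaa illustrates the shape of such an s.)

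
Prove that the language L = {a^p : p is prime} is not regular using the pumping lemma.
Assume for contradiction that L is regular, and let p ≥ 1 be the pumping length given by the pumping lemma.
Choose a prime q with q ≥ p (one exists because there are infinitely many primes) and let s = a^q. Then s ∈ L and |s| = q ≥ p.
By the pumping lemma, s = xyz for some x, y, z with |xy| ≤ p, |y| ≥ 1, and xy^i z ∈ L for every i ≥ 0.
Here y = a^k for some k with 1 ≤ k ≤ p, and xy^i z = a^(q + (i − 1)k) for every i ≥ 0.

Take i = q + 1: |xy^(q+1) z| = q + qk = q(k + 1).
Both factors satisfy q ≥ 2 and k + 1 ≥ 2, so q(k + 1) is composite, and xy^(q+1) z ∉ L.

This contradicts the pumping lemma, which requires xy^i z ∈ L for all i ≥ 0.
Hence L = {a^p : p is prime} is not regular. ∎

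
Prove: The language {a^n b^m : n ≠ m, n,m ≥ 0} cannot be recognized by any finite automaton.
Assume for contradiction that L is regular, and let p ≥ 1 be the pumping length given by the pumping lemma.
Choose s = a^p b^(p + p!). Then s ∈ L because p ≠ p + p! (as p! ≥ 1), and |s| ≥ p.
By the pumping lemma, s = xyz for some x, y, z with |xy| ≤ p, |y| ≥ 1, and xy^i z ∈ L for every i ≥ 0.
Since |xy| ≤ p and the first p symbols of s are all a's, y = a^k for some k with 1 ≤ k ≤ p.
For every i ≥ 0, xy^i z = a^(p + (i − 1)k) b^(p + p!).

Because 1 ≤ k ≤ p, k divides p!. Let t = p!/k (a positive integer) and take i = t + 1.
Then the number of a's is p + tk = p + p!, which equals the number of b's.
So xy^(t+1) z = a^(p + p!) b^(p + p!) has equally many a's and b's and is NOT in L.

This contradicts the pumping lemma, which requires xy^i z ∈ L for all i ≥ 0.
Hence L = {a^n b^m : n ≠ m, n,m ≥ 0} is not regular. ∎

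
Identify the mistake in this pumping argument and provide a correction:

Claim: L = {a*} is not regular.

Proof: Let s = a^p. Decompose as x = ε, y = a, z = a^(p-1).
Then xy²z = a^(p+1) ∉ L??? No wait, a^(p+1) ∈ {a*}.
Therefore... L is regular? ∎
Error: The proof attempts to show a*  is not regular, but a* IS regular!

Correction: a* is a regular language (recognized by a simple DFA with one accepting state and self-loop on 'a'). The pumping lemma can only prove non-regularity, not regularity. For regular languages, pumping always works.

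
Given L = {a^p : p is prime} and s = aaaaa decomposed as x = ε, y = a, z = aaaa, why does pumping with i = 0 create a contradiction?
xy⁰z = aaaa ∉ L

Pumping with i = 0 replaces y = a by y⁰ = ε:
- Original: s = xyz = aaaaa; aaaaa has length 5, which is prime, so it is in L
- Pumped: xy⁰z = ε · ε · aaaa = aaaa
- aaaa has length 4 = 2 × 2, which is not prime, so it is not in L

The pumping lemma would require xy⁰z ∈ L, so this decomposition yields a contradiction.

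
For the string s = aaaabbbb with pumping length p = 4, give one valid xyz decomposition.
x = 'aa', y = 'aa', z = 'bbbb'

For s = aaaabbbb and p = 4, one valid decomposition is:
- x = 'aa' (length 2)
- y = 'aa' (length 2)
- z = 'bbbb' (length 4)

Verification:
- xyz = 'aa' + 'aa' + 'bbbb' = aaaabbbb ✓
- |xy| = 4 ≤ 4 ✓
- |y| = 2 > 0 ✓

All pumping lemma constraints are satisfied.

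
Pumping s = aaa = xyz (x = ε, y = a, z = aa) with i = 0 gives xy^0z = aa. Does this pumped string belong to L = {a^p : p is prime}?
Yes

xy⁰z = ε · ε · aa = aa.
aa has length 2, which is prime, so it is in L.
(A single pumped string landing in L is not a contradiction by itself; a non-regularity proof needs some i for which xy^i z ∉ L, for every admissible decomposition.)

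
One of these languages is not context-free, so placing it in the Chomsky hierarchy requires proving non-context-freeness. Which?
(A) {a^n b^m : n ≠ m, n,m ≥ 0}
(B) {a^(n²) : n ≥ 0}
(B) {a^(n²) : n ≥ 0}

(B) {a^(n²) : n ≥ 0} requires the CFL pumping lemma.

- {a^n b^m : n ≠ m, n,m ≥ 0} is context-free (but not regular)
  • Can be shown non-regular with the regular pumping lemma
  • After pumping a's, we can make n = m

- {a^(n²) : n ≥ 0} is NOT context-free
  • Requires the CFL pumping lemma to prove
  • Gaps between squares grow unboundedly

The CFL pumping lemma is "stronger" in that it can prove non-membership
in the larger class of context-free languages.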